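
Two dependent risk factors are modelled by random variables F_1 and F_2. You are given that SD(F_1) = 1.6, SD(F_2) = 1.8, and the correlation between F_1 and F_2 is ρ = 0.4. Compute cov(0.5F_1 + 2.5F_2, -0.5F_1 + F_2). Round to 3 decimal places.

6.596

var(F_1) = (1.6)² = 2.56;  var(F_2) = (1.8)² = 3.24
cov(F_1,F_2) = ρ·SD(F_1)·SD(F_2) = 0.4·1.6·1.8 = 1.152
cov(0.5F_1 + 2.5F_2, -0.5F_1 + F_2) = (0.5)(-0.5)var(F_1) + (2.5)(1)var(F_2) + [(0.5)(1) + (2.5)(-0.5)]cov(F_1,F_2)
= -0.25·2.56 + 2.5·3.24 + -0.75·1.152 = 6.596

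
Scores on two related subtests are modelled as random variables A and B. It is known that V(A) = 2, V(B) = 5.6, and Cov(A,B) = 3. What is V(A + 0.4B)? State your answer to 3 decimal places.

5.296

V(A + 0.4B) = (1)²·V(A) + (0.4)²·V(B) + 2·(1)·(0.4)·Cov(A,B)
= 1·2 + 0.16·5.6 + 0.8·3 = 5.296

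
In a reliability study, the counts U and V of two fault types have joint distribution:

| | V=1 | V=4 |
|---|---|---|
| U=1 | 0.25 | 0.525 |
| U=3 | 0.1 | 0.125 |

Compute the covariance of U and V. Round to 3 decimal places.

-0.128

E[U] = 1.45,  E[V] = 2.95
E[UV] = 4.15
Cov(U,V) = E[UV] − E[U]E[V] = 4.15 − (1.45)(2.95) = -0.1275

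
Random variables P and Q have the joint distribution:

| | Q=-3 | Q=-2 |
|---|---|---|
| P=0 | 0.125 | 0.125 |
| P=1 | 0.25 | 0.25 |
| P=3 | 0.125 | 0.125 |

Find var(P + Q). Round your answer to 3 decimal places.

E[P] = 1.25,  E[Q] = -2.5,  E[PQ] = -3.125
var(P) = 2.75 − (1.25)² = 1.1875;  var(Q) = 6.5 − (-2.5)² = 0.25
Cov(P,Q) = -3.125 − (1.25)(-2.5) = 0
var(P + Q) = (1)²·1.1875 + (1)²·0.25 + 2·(1)·(1)·0 = 1.4375

1.438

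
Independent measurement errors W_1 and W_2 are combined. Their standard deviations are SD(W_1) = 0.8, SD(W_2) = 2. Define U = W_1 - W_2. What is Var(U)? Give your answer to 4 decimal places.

Var(W_1) = 0.64, Var(W_2) = 4
By independence, Var(U) = (1)²Var(W_1) + (-1)²Var(W_2)
= (1)²·0.64 + (-1)²·4 = 4.64

4.6400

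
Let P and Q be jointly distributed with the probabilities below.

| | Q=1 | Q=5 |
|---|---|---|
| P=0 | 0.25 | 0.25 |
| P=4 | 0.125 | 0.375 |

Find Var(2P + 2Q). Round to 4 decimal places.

E[P] = 2,  E[Q] = 3.5,  E[PQ] = 8
Var(P) = 8 − (2)² = 4;  Var(Q) = 16 − (3.5)² = 3.75
Cov(P,Q) = 8 − (2)(3.5) = 1
Var(2P + 2Q) = (2)²·4 + (2)²·3.75 + 2·(2)·(2)·1 = 39

39.0000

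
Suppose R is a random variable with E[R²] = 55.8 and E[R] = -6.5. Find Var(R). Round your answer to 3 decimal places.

Var(R) = 55.8 − (-6.5)² = 13.55

13.550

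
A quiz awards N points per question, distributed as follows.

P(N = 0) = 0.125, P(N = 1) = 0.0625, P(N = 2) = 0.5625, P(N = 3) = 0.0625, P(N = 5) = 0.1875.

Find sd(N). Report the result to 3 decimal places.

1.488

E[N] = (0)(0.125) + (1)(0.0625) + (2)(0.5625) + (3)(0.0625) + (5)(0.1875) = 2.3125
E[N²] = (0)²(0.125) + (1)²(0.0625) + (2)²(0.5625) + (3)²(0.0625) + (5)²(0.1875) = 7.5625
Var(N) = E[N²] − (E[N])² = 7.5625 − (2.3125)² = 2.21484375
sd(N) = √2.21484375 ≈ 1.488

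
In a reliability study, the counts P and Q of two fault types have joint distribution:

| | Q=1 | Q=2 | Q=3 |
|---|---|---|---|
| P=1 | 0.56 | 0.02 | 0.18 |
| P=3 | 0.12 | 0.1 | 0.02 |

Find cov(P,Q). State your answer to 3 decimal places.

E[P] = 1.48,  E[Q] = 1.52
E[PQ] = 2.28
cov(P,Q) = E[PQ] − E[P]E[Q] = 2.28 − (1.48)(1.52) = 0.0304

0.030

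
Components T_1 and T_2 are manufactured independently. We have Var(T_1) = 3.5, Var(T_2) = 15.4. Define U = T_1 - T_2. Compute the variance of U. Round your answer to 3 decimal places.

By independence, Var(U) = (1)²Var(T_1) + (-1)²Var(T_2)
= (1)²·3.5 + (-1)²·15.4 = 18.9

18.900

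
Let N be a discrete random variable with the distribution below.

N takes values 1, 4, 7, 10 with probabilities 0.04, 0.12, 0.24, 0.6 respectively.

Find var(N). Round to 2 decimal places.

E[N] = (1)(0.04) + (4)(0.12) + (7)(0.24) + (10)(0.6) = 8.2
E[N²] = (1)²(0.04) + (4)²(0.12) + (7)²(0.24) + (10)²(0.6) = 73.72
var(N) = E[N²] − (E[N])² = 73.72 − (8.2)² = 6.48

6.48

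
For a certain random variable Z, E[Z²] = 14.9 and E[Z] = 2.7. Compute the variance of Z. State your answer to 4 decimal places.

Var(Z) = 14.9 − (2.7)² = 7.61

7.6100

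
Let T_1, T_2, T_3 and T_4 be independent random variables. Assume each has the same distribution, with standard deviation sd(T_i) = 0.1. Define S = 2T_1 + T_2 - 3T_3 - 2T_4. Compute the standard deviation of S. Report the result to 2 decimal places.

0.42

var(T_i) = (0.1)² = 0.01
By independence, var(S) = (2)²var(T_1) + (1)²var(T_2) + (-3)²var(T_3) + (-2)²var(T_4)
= (2)²·0.01 + (1)²·0.01 + (-3)²·0.01 + (-2)²·0.01 = 0.18
sd(S) = √0.18 ≈ 0.42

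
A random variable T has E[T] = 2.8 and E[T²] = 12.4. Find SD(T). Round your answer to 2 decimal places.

Var(T) = 12.4 − (2.8)² = 4.56
SD(T) = √4.56 ≈ 2.14

2.14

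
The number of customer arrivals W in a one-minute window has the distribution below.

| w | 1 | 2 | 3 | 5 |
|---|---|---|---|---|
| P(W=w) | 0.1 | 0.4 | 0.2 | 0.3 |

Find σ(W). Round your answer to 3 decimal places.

1.414

E[W] = (1)(0.1) + (2)(0.4) + (3)(0.2) + (5)(0.3) = 3
E[W²] = (1)²(0.1) + (2)²(0.4) + (3)²(0.2) + (5)²(0.3) = 11
Var(W) = E[W²] − (E[W])² = 11 − (3)² = 2
σ(W) = √2 ≈ 1.414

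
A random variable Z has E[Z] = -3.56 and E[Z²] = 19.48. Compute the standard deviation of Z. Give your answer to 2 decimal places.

V(Z) = 19.48 − (-3.56)² = 6.8064
SD(Z) = √6.8064 ≈ 2.61

2.61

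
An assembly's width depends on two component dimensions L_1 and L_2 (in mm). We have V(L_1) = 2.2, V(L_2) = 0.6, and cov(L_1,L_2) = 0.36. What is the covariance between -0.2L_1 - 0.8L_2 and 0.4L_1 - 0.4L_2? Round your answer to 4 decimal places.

-0.0704

cov(-0.2L_1 - 0.8L_2, 0.4L_1 - 0.4L_2) = (-0.2)(0.4)V(L_1) + (-0.8)(-0.4)V(L_2) + [(-0.2)(-0.4) + (-0.8)(0.4)]cov(L_1,L_2)
= -0.08·2.2 + 0.32·0.6 + -0.24·0.36 = -0.0704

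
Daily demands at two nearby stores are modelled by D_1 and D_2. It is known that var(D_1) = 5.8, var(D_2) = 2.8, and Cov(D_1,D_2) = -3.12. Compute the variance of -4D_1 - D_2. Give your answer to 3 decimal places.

70.640

var(-4D_1 - D_2) = (-4)²·var(D_1) + (-1)²·var(D_2) + 2·(-4)·(-1)·Cov(D_1,D_2)
= 16·5.8 + 1·2.8 + 8·-3.12 = 70.64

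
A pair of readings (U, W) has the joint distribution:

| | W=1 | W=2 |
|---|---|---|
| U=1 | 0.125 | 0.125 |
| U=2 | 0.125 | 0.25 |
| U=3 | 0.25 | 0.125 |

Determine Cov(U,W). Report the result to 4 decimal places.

E[U] = 2.125,  E[W] = 1.5
E[UW] = 3.125
Cov(U,W) = E[UW] − E[U]E[W] = 3.125 − (2.125)(1.5) = -0.0625

-0.0625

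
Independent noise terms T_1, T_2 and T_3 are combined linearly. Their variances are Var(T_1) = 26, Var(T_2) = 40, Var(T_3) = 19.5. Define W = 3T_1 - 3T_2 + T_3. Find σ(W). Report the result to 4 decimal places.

By independence, Var(W) = (3)²Var(T_1) + (-3)²Var(T_2) + (1)²Var(T_3)
= (3)²·26 + (-3)²·40 + (1)²·19.5 = 613.5
σ(W) = √613.5 ≈ 24.7689

24.7689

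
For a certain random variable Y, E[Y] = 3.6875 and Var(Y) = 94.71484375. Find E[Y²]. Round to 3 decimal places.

E[Y²] = Var(Y) + (E[Y])² = 94.71484375 + (3.6875)² = 108.3125

108.313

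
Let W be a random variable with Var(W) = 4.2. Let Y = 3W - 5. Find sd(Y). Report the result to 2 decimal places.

6.15

Var(3W - 5) = (3)²·4.2 = 37.8
sd(Y) = √37.8 ≈ 6.15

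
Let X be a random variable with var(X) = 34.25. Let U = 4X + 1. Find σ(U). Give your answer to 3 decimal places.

23.409

var(4X + 1) = (4)²·34.25 = 548
σ(U) = √548 ≈ 23.409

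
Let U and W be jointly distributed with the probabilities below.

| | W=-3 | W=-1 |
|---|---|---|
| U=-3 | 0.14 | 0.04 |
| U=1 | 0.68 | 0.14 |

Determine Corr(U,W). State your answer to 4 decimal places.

E[U] = 0.28,  E[W] = -2.64
E[UW] = -0.8
Cov(U,W) = E[UW] − E[U]E[W] = -0.8 − (0.28)(-2.64) = -0.0608
V(U) = 2.3616,  V(W) = 0.5904
ρ = -0.0608 / √(2.3616·0.5904) ≈ -0.0515

-0.0515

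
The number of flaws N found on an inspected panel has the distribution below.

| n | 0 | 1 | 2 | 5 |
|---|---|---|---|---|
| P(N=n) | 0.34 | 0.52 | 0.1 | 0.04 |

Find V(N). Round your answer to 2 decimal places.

1.07

E[N] = (0)(0.34) + (1)(0.52) + (2)(0.1) + (5)(0.04) = 0.92
E[N²] = (0)²(0.34) + (1)²(0.52) + (2)²(0.1) + (5)²(0.04) = 1.92
V(N) = E[N²] − (E[N])² = 1.92 − (0.92)² = 1.0736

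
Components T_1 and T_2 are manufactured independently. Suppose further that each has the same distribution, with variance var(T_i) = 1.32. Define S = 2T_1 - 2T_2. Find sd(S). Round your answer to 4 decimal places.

By independence, var(S) = (2)²var(T_1) + (-2)²var(T_2)
= (2)²·1.32 + (-2)²·1.32 = 10.56
sd(S) = √10.56 ≈ 3.2496

3.2496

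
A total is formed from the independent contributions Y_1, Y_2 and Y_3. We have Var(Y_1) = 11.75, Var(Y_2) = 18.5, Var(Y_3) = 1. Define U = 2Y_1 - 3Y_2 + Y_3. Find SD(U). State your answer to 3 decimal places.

14.646

By independence, Var(U) = (2)²Var(Y_1) + (-3)²Var(Y_2) + (1)²Var(Y_3)
= (2)²·11.75 + (-3)²·18.5 + (1)²·1 = 214.5
SD(U) = √214.5 ≈ 14.646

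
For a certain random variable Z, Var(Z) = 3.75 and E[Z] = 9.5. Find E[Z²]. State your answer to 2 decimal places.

E[Z²] = Var(Z) + (E[Z])² = 3.75 + (9.5)² = 94

94.00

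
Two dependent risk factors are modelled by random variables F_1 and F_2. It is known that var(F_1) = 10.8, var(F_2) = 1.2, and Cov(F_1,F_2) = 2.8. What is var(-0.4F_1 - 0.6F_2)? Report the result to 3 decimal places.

3.504

var(-0.4F_1 - 0.6F_2) = (-0.4)²·var(F_1) + (-0.6)²·var(F_2) + 2·(-0.4)·(-0.6)·Cov(F_1,F_2)
= 0.16·10.8 + 0.36·1.2 + 0.48·2.8 = 3.504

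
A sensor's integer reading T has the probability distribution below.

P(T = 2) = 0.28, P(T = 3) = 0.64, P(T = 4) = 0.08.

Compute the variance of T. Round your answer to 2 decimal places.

0.32

E[T] = (2)(0.28) + (3)(0.64) + (4)(0.08) = 2.8
E[T²] = (2)²(0.28) + (3)²(0.64) + (4)²(0.08) = 8.16
Var(T) = E[T²] − (E[T])² = 8.16 − (2.8)² = 0.32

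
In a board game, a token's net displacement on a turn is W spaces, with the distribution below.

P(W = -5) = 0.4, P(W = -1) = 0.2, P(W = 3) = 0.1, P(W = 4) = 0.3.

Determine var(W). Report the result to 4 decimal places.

15.4100

E[W] = (-5)(0.4) + (-1)(0.2) + (3)(0.1) + (4)(0.3) = -0.7
E[W²] = (-5)²(0.4) + (-1)²(0.2) + (3)²(0.1) + (4)²(0.3) = 15.9
var(W) = E[W²] − (E[W])² = 15.9 − (-0.7)² = 15.41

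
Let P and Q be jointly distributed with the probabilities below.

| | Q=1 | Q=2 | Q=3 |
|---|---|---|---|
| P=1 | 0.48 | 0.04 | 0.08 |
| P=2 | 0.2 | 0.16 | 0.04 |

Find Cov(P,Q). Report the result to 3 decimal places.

E[P] = 1.4,  E[Q] = 1.44
E[PQ] = 2.08
Cov(P,Q) = E[PQ] − E[P]E[Q] = 2.08 − (1.4)(1.44) = 0.064

0.064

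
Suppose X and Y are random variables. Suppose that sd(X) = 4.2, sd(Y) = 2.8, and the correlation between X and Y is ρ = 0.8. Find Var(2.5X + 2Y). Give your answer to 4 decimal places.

235.6900

Var(X) = (4.2)² = 17.64;  Var(Y) = (2.8)² = 7.84
Cov(X,Y) = ρ·sd(X)·sd(Y) = 0.8·4.2·2.8 = 9.408
Var(2.5X + 2Y) = (2.5)²·Var(X) + (2)²·Var(Y) + 2·(2.5)·(2)·Cov(X,Y)
= 6.25·17.64 + 4·7.84 + 10·9.408 = 235.69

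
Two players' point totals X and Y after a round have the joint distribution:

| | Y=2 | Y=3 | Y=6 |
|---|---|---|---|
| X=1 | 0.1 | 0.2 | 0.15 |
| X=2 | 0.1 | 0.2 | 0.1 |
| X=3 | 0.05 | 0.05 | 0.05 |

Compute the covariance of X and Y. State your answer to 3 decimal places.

-0.055

E[X] = 1.7,  E[Y] = 3.65
E[XY] = 6.15
Cov(X,Y) = E[XY] − E[X]E[Y] = 6.15 − (1.7)(3.65) = -0.055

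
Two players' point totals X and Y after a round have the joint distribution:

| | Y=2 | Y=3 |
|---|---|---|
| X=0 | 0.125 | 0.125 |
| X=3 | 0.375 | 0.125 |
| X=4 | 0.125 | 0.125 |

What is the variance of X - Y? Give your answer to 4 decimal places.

2.6094

E[X] = 2.5,  E[Y] = 2.375,  E[XY] = 5.875
Var(X) = 8.5 − (2.5)² = 2.25;  Var(Y) = 5.875 − (2.375)² = 0.234375
Cov(X,Y) = 5.875 − (2.5)(2.375) = -0.0625
Var(X - Y) = (1)²·2.25 + (-1)²·0.234375 + 2·(1)·(-1)·-0.0625 = 2.609375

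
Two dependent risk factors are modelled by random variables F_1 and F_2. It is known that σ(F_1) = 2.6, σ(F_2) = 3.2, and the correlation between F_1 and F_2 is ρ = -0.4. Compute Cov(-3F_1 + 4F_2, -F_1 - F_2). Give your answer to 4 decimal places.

V(F_1) = (2.6)² = 6.76;  V(F_2) = (3.2)² = 10.24
Cov(F_1,F_2) = ρ·σ(F_1)·σ(F_2) = -0.4·2.6·3.2 = -3.328
Cov(-3F_1 + 4F_2, -F_1 - F_2) = (-3)(-1)V(F_1) + (4)(-1)V(F_2) + [(-3)(-1) + (4)(-1)]Cov(F_1,F_2)
= 3·6.76 + -4·10.24 + -1·-3.328 = -17.352

-17.3520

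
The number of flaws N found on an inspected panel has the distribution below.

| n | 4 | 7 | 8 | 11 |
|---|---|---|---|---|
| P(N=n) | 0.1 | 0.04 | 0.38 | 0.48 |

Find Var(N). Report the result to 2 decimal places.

E[N] = (4)(0.1) + (7)(0.04) + (8)(0.38) + (11)(0.48) = 9
E[N²] = (4)²(0.1) + (7)²(0.04) + (8)²(0.38) + (11)²(0.48) = 85.96
Var(N) = E[N²] − (E[N])² = 85.96 − (9)² = 4.96

4.96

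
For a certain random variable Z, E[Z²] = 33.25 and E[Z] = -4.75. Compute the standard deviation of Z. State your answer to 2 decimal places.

3.27

Var(Z) = 33.25 − (-4.75)² = 10.6875
SD(Z) = √10.6875 ≈ 3.27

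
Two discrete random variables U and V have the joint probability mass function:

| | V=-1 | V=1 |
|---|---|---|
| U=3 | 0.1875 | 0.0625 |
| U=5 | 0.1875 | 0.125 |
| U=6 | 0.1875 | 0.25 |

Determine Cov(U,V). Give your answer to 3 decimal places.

0.305

E[U] = 4.9375,  E[V] = -0.125
E[UV] = -0.3125
Cov(U,V) = E[UV] − E[U]E[V] = -0.3125 − (4.9375)(-0.125) = 0.3046875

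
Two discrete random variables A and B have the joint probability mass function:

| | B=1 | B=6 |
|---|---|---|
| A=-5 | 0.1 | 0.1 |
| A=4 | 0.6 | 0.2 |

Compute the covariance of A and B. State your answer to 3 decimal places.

E[A] = 2.2,  E[B] = 2.5
E[AB] = 3.7
cov(A,B) = E[AB] − E[A]E[B] = 3.7 − (2.2)(2.5) = -1.8

-1.800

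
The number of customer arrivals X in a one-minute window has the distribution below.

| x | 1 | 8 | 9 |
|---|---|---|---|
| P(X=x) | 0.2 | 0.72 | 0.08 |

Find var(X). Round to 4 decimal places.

E[X] = (1)(0.2) + (8)(0.72) + (9)(0.08) = 6.68
E[X²] = (1)²(0.2) + (8)²(0.72) + (9)²(0.08) = 52.76
var(X) = E[X²] − (E[X])² = 52.76 − (6.68)² = 8.1376

8.1376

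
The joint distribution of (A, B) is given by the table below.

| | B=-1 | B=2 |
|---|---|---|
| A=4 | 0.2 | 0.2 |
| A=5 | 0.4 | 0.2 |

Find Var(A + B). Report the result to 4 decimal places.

2.1600

E[A] = 4.6,  E[B] = 0.2,  E[AB] = 0.8
Var(A) = 21.4 − (4.6)² = 0.24;  Var(B) = 2.2 − (0.2)² = 2.16
cov(A,B) = 0.8 − (4.6)(0.2) = -0.12
Var(A + B) = (1)²·0.24 + (1)²·2.16 + 2·(1)·(1)·-0.12 = 2.16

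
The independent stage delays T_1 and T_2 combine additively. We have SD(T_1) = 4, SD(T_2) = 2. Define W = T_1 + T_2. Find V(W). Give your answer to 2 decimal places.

V(T_1) = 16, V(T_2) = 4
By independence, V(W) = (1)²V(T_1) + (1)²V(T_2)
= (1)²·16 + (1)²·4 = 20

20.00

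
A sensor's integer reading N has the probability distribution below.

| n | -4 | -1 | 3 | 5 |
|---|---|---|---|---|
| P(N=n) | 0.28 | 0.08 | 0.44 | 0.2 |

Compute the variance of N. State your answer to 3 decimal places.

E[N] = (-4)(0.28) + (-1)(0.08) + (3)(0.44) + (5)(0.2) = 1.12
E[N²] = (-4)²(0.28) + (-1)²(0.08) + (3)²(0.44) + (5)²(0.2) = 13.52
V(N) = E[N²] − (E[N])² = 13.52 − (1.12)² = 12.2656

12.266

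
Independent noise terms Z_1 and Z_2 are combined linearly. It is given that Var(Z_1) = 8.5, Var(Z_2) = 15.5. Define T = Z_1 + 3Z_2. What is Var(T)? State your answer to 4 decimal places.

148.0000

By independence, Var(T) = (1)²Var(Z_1) + (3)²Var(Z_2)
= (1)²·8.5 + (3)²·15.5 = 148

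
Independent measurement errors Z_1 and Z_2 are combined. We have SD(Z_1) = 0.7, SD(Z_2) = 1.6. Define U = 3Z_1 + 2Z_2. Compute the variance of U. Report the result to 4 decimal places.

Var(Z_1) = 0.49, Var(Z_2) = 2.56
By independence, Var(U) = (3)²Var(Z_1) + (2)²Var(Z_2)
= (3)²·0.49 + (2)²·2.56 = 14.65

14.6500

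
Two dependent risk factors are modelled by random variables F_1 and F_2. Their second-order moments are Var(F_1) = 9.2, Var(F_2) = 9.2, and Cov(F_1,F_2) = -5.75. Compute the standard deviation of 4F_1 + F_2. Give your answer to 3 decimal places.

Var(4F_1 + F_2) = (4)²·Var(F_1) + (1)²·Var(F_2) + 2·(4)·(1)·Cov(F_1,F_2)
= 16·9.2 + 1·9.2 + 8·-5.75 = 110.4
σ(4F_1 + F_2) = √110.4 ≈ 10.507

10.507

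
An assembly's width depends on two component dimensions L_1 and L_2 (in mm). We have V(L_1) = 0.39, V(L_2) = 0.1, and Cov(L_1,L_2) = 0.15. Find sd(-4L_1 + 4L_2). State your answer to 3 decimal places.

V(-4L_1 + 4L_2) = (-4)²·V(L_1) + (4)²·V(L_2) + 2·(-4)·(4)·Cov(L_1,L_2)
= 16·0.39 + 16·0.1 + -32·0.15 = 3.04
sd(-4L_1 + 4L_2) = √3.04 ≈ 1.744

1.744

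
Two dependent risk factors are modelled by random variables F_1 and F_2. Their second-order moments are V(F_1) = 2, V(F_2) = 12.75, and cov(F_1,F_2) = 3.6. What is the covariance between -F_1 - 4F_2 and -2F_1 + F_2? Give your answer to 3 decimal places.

cov(-F_1 - 4F_2, -2F_1 + F_2) = (-1)(-2)V(F_1) + (-4)(1)V(F_2) + [(-1)(1) + (-4)(-2)]cov(F_1,F_2)
= 2·2 + -4·12.75 + 7·3.6 = -21.8

-21.800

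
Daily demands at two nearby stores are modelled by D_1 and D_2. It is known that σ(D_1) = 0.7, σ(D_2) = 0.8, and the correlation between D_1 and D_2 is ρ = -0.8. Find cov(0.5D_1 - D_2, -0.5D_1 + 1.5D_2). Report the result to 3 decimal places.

-1.643

V(D_1) = (0.7)² = 0.49;  V(D_2) = (0.8)² = 0.64
cov(D_1,D_2) = ρ·σ(D_1)·σ(D_2) = -0.8·0.7·0.8 = -0.448
cov(0.5D_1 - D_2, -0.5D_1 + 1.5D_2) = (0.5)(-0.5)V(D_1) + (-1)(1.5)V(D_2) + [(0.5)(1.5) + (-1)(-0.5)]cov(D_1,D_2)
= -0.25·0.49 + -1.5·0.64 + 1.25·-0.448 = -1.6425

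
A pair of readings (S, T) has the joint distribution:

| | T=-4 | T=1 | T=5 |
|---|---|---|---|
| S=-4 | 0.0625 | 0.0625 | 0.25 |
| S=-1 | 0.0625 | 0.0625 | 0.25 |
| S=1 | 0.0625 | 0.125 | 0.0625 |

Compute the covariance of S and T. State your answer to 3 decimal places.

-1.367

E[S] = -1.625,  E[T] = 2.3125
E[ST] = -5.125
cov(S,T) = E[ST] − E[S]E[T] = -5.125 − (-1.625)(2.3125) = -1.3671875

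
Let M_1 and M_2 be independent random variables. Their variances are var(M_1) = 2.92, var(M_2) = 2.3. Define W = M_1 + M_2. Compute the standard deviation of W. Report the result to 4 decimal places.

2.2847

By independence, var(W) = (1)²var(M_1) + (1)²var(M_2)
= (1)²·2.92 + (1)²·2.3 = 5.22
SD(W) = √5.22 ≈ 2.2847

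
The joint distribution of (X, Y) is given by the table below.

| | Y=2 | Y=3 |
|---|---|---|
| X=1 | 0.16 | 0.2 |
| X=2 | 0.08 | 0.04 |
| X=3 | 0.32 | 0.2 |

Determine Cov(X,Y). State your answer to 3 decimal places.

-0.070

E[X] = 2.16,  E[Y] = 2.44
E[XY] = 5.2
Cov(X,Y) = E[XY] − E[X]E[Y] = 5.2 − (2.16)(2.44) = -0.0704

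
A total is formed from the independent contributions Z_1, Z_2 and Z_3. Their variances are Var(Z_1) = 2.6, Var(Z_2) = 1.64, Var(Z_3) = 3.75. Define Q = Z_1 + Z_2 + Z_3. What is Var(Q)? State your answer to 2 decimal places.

By independence, Var(Q) = (1)²Var(Z_1) + (1)²Var(Z_2) + (1)²Var(Z_3)
= (1)²·2.6 + (1)²·1.64 + (1)²·3.75 = 7.99

7.99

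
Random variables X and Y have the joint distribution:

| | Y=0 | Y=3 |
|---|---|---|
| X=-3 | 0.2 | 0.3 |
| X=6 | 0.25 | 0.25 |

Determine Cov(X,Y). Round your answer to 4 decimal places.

-0.6750

E[X] = 1.5,  E[Y] = 1.65
E[XY] = 1.8
Cov(X,Y) = E[XY] − E[X]E[Y] = 1.8 − (1.5)(1.65) = -0.675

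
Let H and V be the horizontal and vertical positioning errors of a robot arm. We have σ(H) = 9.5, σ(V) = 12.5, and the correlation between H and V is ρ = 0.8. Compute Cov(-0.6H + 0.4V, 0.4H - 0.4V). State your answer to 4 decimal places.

-8.6600

Var(H) = (9.5)² = 90.25;  Var(V) = (12.5)² = 156.25
Cov(H,V) = ρ·σ(H)·σ(V) = 0.8·9.5·12.5 = 95
Cov(-0.6H + 0.4V, 0.4H - 0.4V) = (-0.6)(0.4)Var(H) + (0.4)(-0.4)Var(V) + [(-0.6)(-0.4) + (0.4)(0.4)]Cov(H,V)
= -0.24·90.25 + -0.16·156.25 + 0.4·95 = -8.66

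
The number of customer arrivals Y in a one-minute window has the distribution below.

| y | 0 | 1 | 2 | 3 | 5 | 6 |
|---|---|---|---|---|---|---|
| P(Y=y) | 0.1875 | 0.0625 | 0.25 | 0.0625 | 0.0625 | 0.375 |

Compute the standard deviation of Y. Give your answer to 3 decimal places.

E[Y] = (0)(0.1875) + (1)(0.0625) + (2)(0.25) + (3)(0.0625) + (5)(0.0625) + (6)(0.375) = 3.3125
E[Y²] = (0)²(0.1875) + (1)²(0.0625) + (2)²(0.25) + (3)²(0.0625) + (5)²(0.0625) + (6)²(0.375) = 16.6875
var(Y) = E[Y²] − (E[Y])² = 16.6875 − (3.3125)² = 5.71484375
SD(Y) = √5.71484375 ≈ 2.391

2.391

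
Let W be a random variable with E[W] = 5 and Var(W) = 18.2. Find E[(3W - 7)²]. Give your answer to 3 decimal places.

227.800

E[3W - 7] = 3·5 − 7 = 8
Var(3W - 7) = (3)²·18.2 = 163.8
E[(3W - 7)²] = Var((3W - 7)) + (E[(3W - 7)])² = 163.8 + (8)² = 227.8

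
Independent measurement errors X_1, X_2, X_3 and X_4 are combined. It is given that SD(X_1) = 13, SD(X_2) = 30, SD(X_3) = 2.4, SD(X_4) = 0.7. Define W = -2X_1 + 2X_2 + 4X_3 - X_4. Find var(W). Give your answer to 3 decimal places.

var(X_1) = 169, var(X_2) = 900, var(X_3) = 5.76, var(X_4) = 0.49
By independence, var(W) = (-2)²var(X_1) + (2)²var(X_2) + (4)²var(X_3) + (-1)²var(X_4)
= (-2)²·169 + (2)²·900 + (4)²·5.76 + (-1)²·0.49 = 4368.65

4368.650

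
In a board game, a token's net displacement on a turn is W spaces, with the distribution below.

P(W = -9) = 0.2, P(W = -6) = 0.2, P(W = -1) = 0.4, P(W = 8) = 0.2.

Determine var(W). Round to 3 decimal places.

E[W] = (-9)(0.2) + (-6)(0.2) + (-1)(0.4) + (8)(0.2) = -1.8
E[W²] = (-9)²(0.2) + (-6)²(0.2) + (-1)²(0.4) + (8)²(0.2) = 36.6
var(W) = E[W²] − (E[W])² = 36.6 − (-1.8)² = 33.36

33.360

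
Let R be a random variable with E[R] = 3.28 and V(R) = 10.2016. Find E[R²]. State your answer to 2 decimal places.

20.96

E[R²] = V(R) + (E[R])² = 10.2016 + (3.28)² = 20.96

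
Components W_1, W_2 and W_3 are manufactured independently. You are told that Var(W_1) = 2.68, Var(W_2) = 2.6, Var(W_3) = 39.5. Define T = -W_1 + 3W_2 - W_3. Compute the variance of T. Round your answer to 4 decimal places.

By independence, Var(T) = (-1)²Var(W_1) + (3)²Var(W_2) + (-1)²Var(W_3)
= (-1)²·2.68 + (3)²·2.6 + (-1)²·39.5 = 65.58

65.5800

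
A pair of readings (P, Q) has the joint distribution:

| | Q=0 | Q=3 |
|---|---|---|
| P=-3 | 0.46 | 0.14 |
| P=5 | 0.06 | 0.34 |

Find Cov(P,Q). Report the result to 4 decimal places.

E[P] = 0.2,  E[Q] = 1.44
E[PQ] = 3.84
Cov(P,Q) = E[PQ] − E[P]E[Q] = 3.84 − (0.2)(1.44) = 3.552

3.5520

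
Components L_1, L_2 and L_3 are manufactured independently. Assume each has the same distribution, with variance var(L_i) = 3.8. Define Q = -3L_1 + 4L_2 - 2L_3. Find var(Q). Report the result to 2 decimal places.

By independence, var(Q) = (-3)²var(L_1) + (4)²var(L_2) + (-2)²var(L_3)
= (-3)²·3.8 + (4)²·3.8 + (-2)²·3.8 = 110.2

110.20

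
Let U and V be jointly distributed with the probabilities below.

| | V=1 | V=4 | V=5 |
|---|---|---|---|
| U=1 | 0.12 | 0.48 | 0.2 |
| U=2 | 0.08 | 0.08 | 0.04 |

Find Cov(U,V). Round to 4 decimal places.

-0.1280

E[U] = 1.2,  E[V] = 3.64
E[UV] = 4.24
Cov(U,V) = E[UV] − E[U]E[V] = 4.24 − (1.2)(3.64) = -0.128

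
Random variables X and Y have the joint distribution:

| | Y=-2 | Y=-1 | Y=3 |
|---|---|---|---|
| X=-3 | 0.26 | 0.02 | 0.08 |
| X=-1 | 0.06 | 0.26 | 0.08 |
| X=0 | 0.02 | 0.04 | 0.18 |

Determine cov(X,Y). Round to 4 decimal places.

1.0696

E[X] = -1.48,  E[Y] = 0.02
E[XY] = 1.04
cov(X,Y) = E[XY] − E[X]E[Y] = 1.04 − (-1.48)(0.02) = 1.0696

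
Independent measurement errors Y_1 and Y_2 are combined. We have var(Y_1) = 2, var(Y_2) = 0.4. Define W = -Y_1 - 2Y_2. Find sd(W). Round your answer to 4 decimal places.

By independence, var(W) = (-1)²var(Y_1) + (-2)²var(Y_2)
= (-1)²·2 + (-2)²·0.4 = 3.6
sd(W) = √3.6 ≈ 1.8974

1.8974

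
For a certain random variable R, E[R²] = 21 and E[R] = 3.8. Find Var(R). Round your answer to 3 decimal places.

Var(R) = 21 − (3.8)² = 6.56

6.560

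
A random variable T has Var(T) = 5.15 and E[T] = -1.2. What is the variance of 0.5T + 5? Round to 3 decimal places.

Var(0.5T + 5) = (0.5)²·Var(T) = 0.25·5.15 = 1.2875

1.288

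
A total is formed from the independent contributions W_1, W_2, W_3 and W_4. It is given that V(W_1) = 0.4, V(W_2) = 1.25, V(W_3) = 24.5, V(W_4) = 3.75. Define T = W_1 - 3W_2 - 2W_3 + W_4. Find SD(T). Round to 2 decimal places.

By independence, V(T) = (1)²V(W_1) + (-3)²V(W_2) + (-2)²V(W_3) + (1)²V(W_4)
= (1)²·0.4 + (-3)²·1.25 + (-2)²·24.5 + (1)²·3.75 = 113.4
SD(T) = √113.4 ≈ 10.65

10.65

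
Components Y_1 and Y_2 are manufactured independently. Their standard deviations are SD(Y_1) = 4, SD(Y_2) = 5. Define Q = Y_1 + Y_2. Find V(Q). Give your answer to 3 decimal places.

V(Y_1) = 16, V(Y_2) = 25
By independence, V(Q) = (1)²V(Y_1) + (1)²V(Y_2)
= (1)²·16 + (1)²·25 = 41

41.000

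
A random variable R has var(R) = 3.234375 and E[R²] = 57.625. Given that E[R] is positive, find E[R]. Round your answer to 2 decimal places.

7.38

(E[R])² = E[R²] − var(R) = 57.625 − 3.234375 = 54.390625
E[R] = √54.390625 = 7.375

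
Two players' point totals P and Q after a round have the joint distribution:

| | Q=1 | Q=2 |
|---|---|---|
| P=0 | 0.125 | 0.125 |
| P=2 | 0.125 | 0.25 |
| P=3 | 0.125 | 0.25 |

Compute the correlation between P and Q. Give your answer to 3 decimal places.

0.138

E[P] = 1.875,  E[Q] = 1.625
E[PQ] = 3.125
Cov(P,Q) = E[PQ] − E[P]E[Q] = 3.125 − (1.875)(1.625) = 0.078125
V(P) = 1.359375,  V(Q) = 0.234375
ρ = 0.078125 / √(1.359375·0.234375) ≈ 0.138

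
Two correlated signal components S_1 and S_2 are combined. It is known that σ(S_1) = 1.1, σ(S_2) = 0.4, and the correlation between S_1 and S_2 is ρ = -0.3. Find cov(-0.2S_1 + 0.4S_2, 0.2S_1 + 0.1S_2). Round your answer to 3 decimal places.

V(S_1) = (1.1)² = 1.21;  V(S_2) = (0.4)² = 0.16
cov(S_1,S_2) = ρ·σ(S_1)·σ(S_2) = -0.3·1.1·0.4 = -0.132
cov(-0.2S_1 + 0.4S_2, 0.2S_1 + 0.1S_2) = (-0.2)(0.2)V(S_1) + (0.4)(0.1)V(S_2) + [(-0.2)(0.1) + (0.4)(0.2)]cov(S_1,S_2)
= -0.04·1.21 + 0.04·0.16 + 0.06·-0.132 = -0.04992

-0.050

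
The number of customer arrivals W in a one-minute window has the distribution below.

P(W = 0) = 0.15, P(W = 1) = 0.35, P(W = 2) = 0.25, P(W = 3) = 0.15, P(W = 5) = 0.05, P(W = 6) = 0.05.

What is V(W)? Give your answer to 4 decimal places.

E[W] = (0)(0.15) + (1)(0.35) + (2)(0.25) + (3)(0.15) + (5)(0.05) + (6)(0.05) = 1.85
E[W²] = (0)²(0.15) + (1)²(0.35) + (2)²(0.25) + (3)²(0.15) + (5)²(0.05) + (6)²(0.05) = 5.75
V(W) = E[W²] − (E[W])² = 5.75 − (1.85)² = 2.3275

2.3275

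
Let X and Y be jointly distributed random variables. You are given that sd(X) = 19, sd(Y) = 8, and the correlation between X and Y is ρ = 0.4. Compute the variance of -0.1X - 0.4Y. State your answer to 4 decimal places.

V(X) = (19)² = 361;  V(Y) = (8)² = 64
Cov(X,Y) = ρ·sd(X)·sd(Y) = 0.4·19·8 = 60.8
V(-0.1X - 0.4Y) = (-0.1)²·V(X) + (-0.4)²·V(Y) + 2·(-0.1)·(-0.4)·Cov(X,Y)
= 0.01·361 + 0.16·64 + 0.08·60.8 = 18.714

18.7140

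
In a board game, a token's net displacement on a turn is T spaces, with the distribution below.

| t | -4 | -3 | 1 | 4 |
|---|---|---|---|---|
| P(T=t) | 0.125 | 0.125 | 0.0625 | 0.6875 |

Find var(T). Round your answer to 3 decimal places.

E[T] = (-4)(0.125) + (-3)(0.125) + (1)(0.0625) + (4)(0.6875) = 1.9375
E[T²] = (-4)²(0.125) + (-3)²(0.125) + (1)²(0.0625) + (4)²(0.6875) = 14.1875
var(T) = E[T²] − (E[T])² = 14.1875 − (1.9375)² = 10.43359375

10.434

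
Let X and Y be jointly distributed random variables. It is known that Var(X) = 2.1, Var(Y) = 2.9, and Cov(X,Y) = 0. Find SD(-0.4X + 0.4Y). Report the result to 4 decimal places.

Var(-0.4X + 0.4Y) = (-0.4)²·Var(X) + (0.4)²·Var(Y) + 2·(-0.4)·(0.4)·Cov(X,Y)
= 0.16·2.1 + 0.16·2.9 + -0.32·0 = 0.8
SD(-0.4X + 0.4Y) = √0.8 ≈ 0.8944

0.8944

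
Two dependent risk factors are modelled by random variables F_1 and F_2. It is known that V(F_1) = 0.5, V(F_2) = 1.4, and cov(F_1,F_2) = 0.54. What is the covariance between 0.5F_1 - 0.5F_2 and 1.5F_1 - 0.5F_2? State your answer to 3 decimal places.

cov(0.5F_1 - 0.5F_2, 1.5F_1 - 0.5F_2) = (0.5)(1.5)V(F_1) + (-0.5)(-0.5)V(F_2) + [(0.5)(-0.5) + (-0.5)(1.5)]cov(F_1,F_2)
= 0.75·0.5 + 0.25·1.4 + -1·0.54 = 0.185

0.185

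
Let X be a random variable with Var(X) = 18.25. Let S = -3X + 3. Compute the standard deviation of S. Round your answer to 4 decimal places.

12.8160

Var(-3X + 3) = (-3)²·18.25 = 164.25
SD(S) = √164.25 ≈ 12.8160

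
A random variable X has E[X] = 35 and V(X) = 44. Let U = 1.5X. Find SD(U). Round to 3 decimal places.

9.950

V(1.5X) = (1.5)²·44 = 99
SD(U) = √99 ≈ 9.950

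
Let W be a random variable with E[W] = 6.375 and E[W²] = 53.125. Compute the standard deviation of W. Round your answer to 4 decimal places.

var(W) = 53.125 − (6.375)² = 12.484375
σ(W) = √12.484375 ≈ 3.5333

3.5333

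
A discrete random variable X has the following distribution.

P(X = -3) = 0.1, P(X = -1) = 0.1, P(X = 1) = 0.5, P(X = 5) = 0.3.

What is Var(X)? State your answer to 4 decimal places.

6.4400

E[X] = (-3)(0.1) + (-1)(0.1) + (1)(0.5) + (5)(0.3) = 1.6
E[X²] = (-3)²(0.1) + (-1)²(0.1) + (1)²(0.5) + (5)²(0.3) = 9
Var(X) = E[X²] − (E[X])² = 9 − (1.6)² = 6.44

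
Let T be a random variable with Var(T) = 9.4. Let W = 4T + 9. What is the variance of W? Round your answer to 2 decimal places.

150.40

Var(4T + 9) = (4)²·Var(T) = 16·9.4 = 150.4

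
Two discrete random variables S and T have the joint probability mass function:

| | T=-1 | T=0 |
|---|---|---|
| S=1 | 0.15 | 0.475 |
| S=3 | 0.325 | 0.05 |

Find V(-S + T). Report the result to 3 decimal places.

E[S] = 1.75,  E[T] = -0.475,  E[ST] = -1.125
V(S) = 4 − (1.75)² = 0.9375;  V(T) = 0.475 − (-0.475)² = 0.249375
Cov(S,T) = -1.125 − (1.75)(-0.475) = -0.29375
V(-S + T) = (-1)²·0.9375 + (1)²·0.249375 + 2·(-1)·(1)·-0.29375 = 1.774375

1.774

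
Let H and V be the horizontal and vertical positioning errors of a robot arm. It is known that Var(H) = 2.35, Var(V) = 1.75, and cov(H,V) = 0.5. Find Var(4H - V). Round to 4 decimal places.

Var(4H - V) = (4)²·Var(H) + (-1)²·Var(V) + 2·(4)·(-1)·cov(H,V)
= 16·2.35 + 1·1.75 + -8·0.5 = 35.35

35.3500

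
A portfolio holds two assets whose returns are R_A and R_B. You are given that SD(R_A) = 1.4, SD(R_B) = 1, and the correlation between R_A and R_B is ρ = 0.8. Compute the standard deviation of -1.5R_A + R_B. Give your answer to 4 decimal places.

var(R_A) = (1.4)² = 1.96;  var(R_B) = (1)² = 1
Cov(R_A,R_B) = ρ·SD(R_A)·SD(R_B) = 0.8·1.4·1 = 1.12
var(-1.5R_A + R_B) = (-1.5)²·var(R_A) + (1)²·var(R_B) + 2·(-1.5)·(1)·Cov(R_A,R_B)
= 2.25·1.96 + 1·1 + -3·1.12 = 2.05
SD(-1.5R_A + R_B) = √2.05 ≈ 1.4318

1.4318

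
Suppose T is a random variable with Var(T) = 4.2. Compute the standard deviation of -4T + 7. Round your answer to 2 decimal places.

Var(-4T + 7) = (-4)²·4.2 = 67.2
σ(-4T + 7) = √67.2 ≈ 8.20

8.20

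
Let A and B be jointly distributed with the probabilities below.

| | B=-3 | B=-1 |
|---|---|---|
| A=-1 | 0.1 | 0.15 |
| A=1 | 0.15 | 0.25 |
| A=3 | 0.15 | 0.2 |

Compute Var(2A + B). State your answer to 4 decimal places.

10.2400

E[A] = 1.2,  E[B] = -1.8,  E[AB] = -2.2
Var(A) = 3.8 − (1.2)² = 2.36;  Var(B) = 4.2 − (-1.8)² = 0.96
cov(A,B) = -2.2 − (1.2)(-1.8) = -0.04
Var(2A + B) = (2)²·2.36 + (1)²·0.96 + 2·(2)·(1)·-0.04 = 10.24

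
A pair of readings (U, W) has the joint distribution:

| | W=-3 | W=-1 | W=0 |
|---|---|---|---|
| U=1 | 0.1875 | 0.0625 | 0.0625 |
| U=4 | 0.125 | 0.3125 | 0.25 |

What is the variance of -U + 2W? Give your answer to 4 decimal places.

5.2148

E[U] = 3.0625,  E[W] = -1.3125,  E[UW] = -3.375
Var(U) = 11.3125 − (3.0625)² = 1.93359375;  Var(W) = 3.1875 − (-1.3125)² = 1.46484375
Cov(U,W) = -3.375 − (3.0625)(-1.3125) = 0.64453125
Var(-U + 2W) = (-1)²·1.93359375 + (2)²·1.46484375 + 2·(-1)·(2)·0.64453125 = 5.21484375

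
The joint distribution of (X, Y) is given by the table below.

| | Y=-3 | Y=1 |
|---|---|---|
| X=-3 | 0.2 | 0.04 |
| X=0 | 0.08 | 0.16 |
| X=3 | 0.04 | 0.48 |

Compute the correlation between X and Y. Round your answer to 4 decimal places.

E[X] = 0.84,  E[Y] = -0.28
E[XY] = 2.76
Cov(X,Y) = E[XY] − E[X]E[Y] = 2.76 − (0.84)(-0.28) = 2.9952
var(X) = 6.1344,  var(Y) = 3.4816
ρ = 2.9952 / √(6.1344·3.4816) ≈ 0.6481

0.6481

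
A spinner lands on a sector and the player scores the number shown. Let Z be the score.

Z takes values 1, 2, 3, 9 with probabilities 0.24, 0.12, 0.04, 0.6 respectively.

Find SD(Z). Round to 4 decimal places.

3.6986

E[Z] = (1)(0.24) + (2)(0.12) + (3)(0.04) + (9)(0.6) = 6
E[Z²] = (1)²(0.24) + (2)²(0.12) + (3)²(0.04) + (9)²(0.6) = 49.68
Var(Z) = E[Z²] − (E[Z])² = 49.68 − (6)² = 13.68
SD(Z) = √13.68 ≈ 3.6986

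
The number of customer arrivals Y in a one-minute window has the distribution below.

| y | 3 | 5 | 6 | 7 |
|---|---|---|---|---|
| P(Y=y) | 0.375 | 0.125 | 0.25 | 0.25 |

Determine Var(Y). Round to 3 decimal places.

E[Y] = (3)(0.375) + (5)(0.125) + (6)(0.25) + (7)(0.25) = 5
E[Y²] = (3)²(0.375) + (5)²(0.125) + (6)²(0.25) + (7)²(0.25) = 27.75
Var(Y) = E[Y²] − (E[Y])² = 27.75 − (5)² = 2.75

2.750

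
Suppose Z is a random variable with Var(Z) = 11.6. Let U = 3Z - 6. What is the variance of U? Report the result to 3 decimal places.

Var(3Z - 6) = (3)²·Var(Z) = 9·11.6 = 104.4

104.400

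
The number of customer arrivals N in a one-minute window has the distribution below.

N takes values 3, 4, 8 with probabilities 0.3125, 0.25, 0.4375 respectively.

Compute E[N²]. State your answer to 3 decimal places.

34.813

E[N²] = (3)²(0.3125) + (4)²(0.25) + (8)²(0.4375) = 34.8125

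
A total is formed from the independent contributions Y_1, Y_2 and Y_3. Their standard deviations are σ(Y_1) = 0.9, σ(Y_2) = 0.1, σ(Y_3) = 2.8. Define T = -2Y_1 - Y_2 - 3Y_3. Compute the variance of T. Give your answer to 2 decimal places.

73.81

Var(Y_1) = 0.81, Var(Y_2) = 0.01, Var(Y_3) = 7.84
By independence, Var(T) = (-2)²Var(Y_1) + (-1)²Var(Y_2) + (-3)²Var(Y_3)
= (-2)²·0.81 + (-1)²·0.01 + (-3)²·7.84 = 73.81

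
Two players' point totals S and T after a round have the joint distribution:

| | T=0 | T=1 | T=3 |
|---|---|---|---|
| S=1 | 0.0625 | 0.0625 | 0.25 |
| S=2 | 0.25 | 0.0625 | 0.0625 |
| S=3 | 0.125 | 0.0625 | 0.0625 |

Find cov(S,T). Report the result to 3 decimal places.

E[S] = 1.875,  E[T] = 1.3125
E[ST] = 2.0625
cov(S,T) = E[ST] − E[S]E[T] = 2.0625 − (1.875)(1.3125) = -0.3984375

-0.398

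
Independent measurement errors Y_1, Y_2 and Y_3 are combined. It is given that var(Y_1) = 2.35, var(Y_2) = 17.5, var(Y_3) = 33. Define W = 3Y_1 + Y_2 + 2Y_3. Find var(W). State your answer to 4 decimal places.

170.6500

By independence, var(W) = (3)²var(Y_1) + (1)²var(Y_2) + (2)²var(Y_3)
= (3)²·2.35 + (1)²·17.5 + (2)²·33 = 170.65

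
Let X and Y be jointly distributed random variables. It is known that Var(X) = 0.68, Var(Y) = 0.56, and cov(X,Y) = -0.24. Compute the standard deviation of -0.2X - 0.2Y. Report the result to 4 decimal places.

0.1744

Var(-0.2X - 0.2Y) = (-0.2)²·Var(X) + (-0.2)²·Var(Y) + 2·(-0.2)·(-0.2)·cov(X,Y)
= 0.04·0.68 + 0.04·0.56 + 0.08·-0.24 = 0.0304
SD(-0.2X - 0.2Y) = √0.0304 ≈ 0.1744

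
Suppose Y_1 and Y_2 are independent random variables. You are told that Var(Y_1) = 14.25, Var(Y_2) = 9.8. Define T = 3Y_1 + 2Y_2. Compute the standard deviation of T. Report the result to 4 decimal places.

By independence, Var(T) = (3)²Var(Y_1) + (2)²Var(Y_2)
= (3)²·14.25 + (2)²·9.8 = 167.45
σ(T) = √167.45 ≈ 12.9402

12.9402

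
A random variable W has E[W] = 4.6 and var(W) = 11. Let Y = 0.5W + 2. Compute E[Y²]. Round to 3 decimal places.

21.240

E[0.5W + 2] = 0.5·4.6 + 2 = 4.3
var(0.5W + 2) = (0.5)²·11 = 2.75
E[Y²] = var(Y) + (E[Y])² = 2.75 + (4.3)² = 21.24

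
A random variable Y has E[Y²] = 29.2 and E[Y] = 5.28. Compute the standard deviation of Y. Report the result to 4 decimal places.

1.1496

var(Y) = 29.2 − (5.28)² = 1.3216
sd(Y) = √1.3216 ≈ 1.1496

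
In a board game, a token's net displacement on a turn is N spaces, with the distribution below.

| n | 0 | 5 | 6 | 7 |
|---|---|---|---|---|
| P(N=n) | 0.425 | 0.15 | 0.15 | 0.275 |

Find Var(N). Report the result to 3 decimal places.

E[N] = (0)(0.425) + (5)(0.15) + (6)(0.15) + (7)(0.275) = 3.575
E[N²] = (0)²(0.425) + (5)²(0.15) + (6)²(0.15) + (7)²(0.275) = 22.625
Var(N) = E[N²] − (E[N])² = 22.625 − (3.575)² = 9.844375

9.844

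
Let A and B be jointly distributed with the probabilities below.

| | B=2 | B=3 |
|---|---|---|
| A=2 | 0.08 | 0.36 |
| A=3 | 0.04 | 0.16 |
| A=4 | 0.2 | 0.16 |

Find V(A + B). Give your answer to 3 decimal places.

0.720

E[A] = 2.92,  E[B] = 2.68,  E[AB] = 7.68
V(A) = 9.32 − (2.92)² = 0.7936;  V(B) = 7.4 − (2.68)² = 0.2176
cov(A,B) = 7.68 − (2.92)(2.68) = -0.1456
V(A + B) = (1)²·0.7936 + (1)²·0.2176 + 2·(1)·(1)·-0.1456 = 0.72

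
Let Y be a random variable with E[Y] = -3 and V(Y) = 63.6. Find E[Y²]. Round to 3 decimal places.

72.600

E[Y²] = V(Y) + (E[Y])² = 63.6 + (-3)² = 72.6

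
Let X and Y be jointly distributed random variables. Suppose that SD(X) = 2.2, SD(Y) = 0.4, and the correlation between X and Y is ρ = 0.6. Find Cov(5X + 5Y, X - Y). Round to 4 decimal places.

var(X) = (2.2)² = 4.84;  var(Y) = (0.4)² = 0.16
Cov(X,Y) = ρ·SD(X)·SD(Y) = 0.6·2.2·0.4 = 0.528
Cov(5X + 5Y, X - Y) = (5)(1)var(X) + (5)(-1)var(Y) + [(5)(-1) + (5)(1)]Cov(X,Y)
= 5·4.84 + -5·0.16 + 0·0.528 = 23.4

23.4000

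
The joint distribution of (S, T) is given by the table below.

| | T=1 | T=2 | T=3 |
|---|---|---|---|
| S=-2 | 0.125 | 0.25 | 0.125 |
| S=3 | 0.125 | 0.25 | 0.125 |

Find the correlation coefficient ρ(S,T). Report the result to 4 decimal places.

E[S] = 0.5,  E[T] = 2
E[ST] = 1
Cov(S,T) = E[ST] − E[S]E[T] = 1 − (0.5)(2) = 0
V(S) = 6.25,  V(T) = 0.5
ρ = 0 / √(6.25·0.5) ≈ 0.0000

0.0000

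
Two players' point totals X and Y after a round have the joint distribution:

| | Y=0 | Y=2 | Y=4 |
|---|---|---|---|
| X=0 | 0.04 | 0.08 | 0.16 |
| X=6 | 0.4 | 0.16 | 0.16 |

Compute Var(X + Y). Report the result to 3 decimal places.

6.554

E[X] = 4.32,  E[Y] = 1.76,  E[XY] = 5.76
Var(X) = 25.92 − (4.32)² = 7.2576;  Var(Y) = 6.08 − (1.76)² = 2.9824
cov(X,Y) = 5.76 − (4.32)(1.76) = -1.8432
Var(X + Y) = (1)²·7.2576 + (1)²·2.9824 + 2·(1)·(1)·-1.8432 = 6.5536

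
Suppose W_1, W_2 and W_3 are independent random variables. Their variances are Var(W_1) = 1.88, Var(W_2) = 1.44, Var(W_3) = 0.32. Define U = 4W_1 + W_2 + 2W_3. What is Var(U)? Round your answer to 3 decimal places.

By independence, Var(U) = (4)²Var(W_1) + (1)²Var(W_2) + (2)²Var(W_3)
= (4)²·1.88 + (1)²·1.44 + (2)²·0.32 = 32.8

32.800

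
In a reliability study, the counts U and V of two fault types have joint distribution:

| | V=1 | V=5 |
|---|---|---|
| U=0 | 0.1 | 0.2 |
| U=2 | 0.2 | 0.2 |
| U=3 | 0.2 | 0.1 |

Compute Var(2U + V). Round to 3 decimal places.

7.240

E[U] = 1.7,  E[V] = 3,  E[UV] = 4.5
Var(U) = 4.3 − (1.7)² = 1.41;  Var(V) = 13 − (3)² = 4
cov(U,V) = 4.5 − (1.7)(3) = -0.6
Var(2U + V) = (2)²·1.41 + (1)²·4 + 2·(2)·(1)·-0.6 = 7.24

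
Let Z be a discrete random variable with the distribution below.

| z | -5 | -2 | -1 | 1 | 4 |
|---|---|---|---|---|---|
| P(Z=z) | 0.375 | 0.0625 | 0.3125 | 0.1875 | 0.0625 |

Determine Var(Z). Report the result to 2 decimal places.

E[Z] = (-5)(0.375) + (-2)(0.0625) + (-1)(0.3125) + (1)(0.1875) + (4)(0.0625) = -1.875
E[Z²] = (-5)²(0.375) + (-2)²(0.0625) + (-1)²(0.3125) + (1)²(0.1875) + (4)²(0.0625) = 11.125
Var(Z) = E[Z²] − (E[Z])² = 11.125 − (-1.875)² = 7.609375

7.61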